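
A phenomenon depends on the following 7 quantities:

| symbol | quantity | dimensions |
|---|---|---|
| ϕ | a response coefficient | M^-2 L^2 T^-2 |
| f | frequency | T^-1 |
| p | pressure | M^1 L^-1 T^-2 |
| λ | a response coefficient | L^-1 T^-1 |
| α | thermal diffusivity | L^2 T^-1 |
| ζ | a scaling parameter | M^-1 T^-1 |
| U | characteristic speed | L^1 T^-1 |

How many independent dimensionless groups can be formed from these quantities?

There are 7 variables and 3 base dimensions (M, L, T).
The dimension matrix has rank 3.
Independent dimensionless groups: 7 − 3 = 4.

4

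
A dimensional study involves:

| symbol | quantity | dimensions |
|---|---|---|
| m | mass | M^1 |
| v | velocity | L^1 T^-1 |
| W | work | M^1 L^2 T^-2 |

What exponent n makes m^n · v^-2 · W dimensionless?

-1

Balance the M exponent: (1)·n from m, plus −2·(0) + (1) = 1 from the rest, must sum to zero.
n + 1 = 0, so n = -1.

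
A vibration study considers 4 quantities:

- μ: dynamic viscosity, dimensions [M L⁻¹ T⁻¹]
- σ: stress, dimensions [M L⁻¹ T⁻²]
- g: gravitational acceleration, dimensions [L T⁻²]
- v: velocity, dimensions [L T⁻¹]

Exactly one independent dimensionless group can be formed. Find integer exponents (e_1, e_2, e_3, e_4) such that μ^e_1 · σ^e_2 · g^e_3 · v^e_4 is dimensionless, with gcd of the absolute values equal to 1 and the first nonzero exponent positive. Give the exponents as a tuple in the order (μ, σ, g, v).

M: e_1·(1) + e_2·(1) + e_3·(0) + e_4·(0) = 0
L: e_1·(-1) + e_2·(-1) + e_3·(1) + e_4·(1) = 0
T: e_1·(-1) + e_2·(-2) + e_3·(-2) + e_4·(-1) = 0
Solving this homogeneous linear system for the smallest-integer solution (first nonzero entry positive) gives (1, -1, 1, -1).

(1, -1, 1, -1)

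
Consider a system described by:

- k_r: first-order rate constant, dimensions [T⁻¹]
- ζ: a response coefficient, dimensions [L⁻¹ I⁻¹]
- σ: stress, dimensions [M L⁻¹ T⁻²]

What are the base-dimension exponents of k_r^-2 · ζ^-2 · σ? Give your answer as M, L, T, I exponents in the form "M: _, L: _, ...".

Collect each base-dimension exponent across the product:
  M: −2·(0) − 2·(0) + (1) = 1
  L: −2·(0) − 2·(-1) + (-1) = 1
  T: −2·(-1) − 2·(0) + (-2) = 0
  I: −2·(0) − 2·(-1) + (0) = 2
So the dimensions are [M L I²].

M: 1, L: 1, T: 0, I: 2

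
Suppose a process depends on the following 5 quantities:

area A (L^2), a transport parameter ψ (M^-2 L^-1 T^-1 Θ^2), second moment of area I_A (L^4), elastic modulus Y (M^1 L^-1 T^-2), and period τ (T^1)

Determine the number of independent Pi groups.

There are 5 variables and 4 base dimensions (M, L, T, Θ).
The dimension matrix has rank 4.
Independent dimensionless groups: 5 − 4 = 1.

1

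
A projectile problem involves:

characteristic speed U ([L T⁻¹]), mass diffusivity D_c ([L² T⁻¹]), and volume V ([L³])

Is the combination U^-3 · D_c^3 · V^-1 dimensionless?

yes

Sum the exponent of each base dimension across the product:
  L: −3·[U]_L + 3·[D_c]_L − [V]_L = −3·(1) + 3·(2) − (3) = 0
  T: −3·[U]_T + 3·[D_c]_T − [V]_T = −3·(-1) + 3·(-1) − (0) = 0
All base exponents vanish — dimensionless.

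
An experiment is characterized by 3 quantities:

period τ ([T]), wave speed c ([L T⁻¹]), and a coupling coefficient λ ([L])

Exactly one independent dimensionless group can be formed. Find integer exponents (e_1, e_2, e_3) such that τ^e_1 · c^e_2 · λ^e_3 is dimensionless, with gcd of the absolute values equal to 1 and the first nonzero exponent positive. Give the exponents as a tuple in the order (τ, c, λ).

L: e_1·(0) + e_2·(1) + e_3·(1) = 0
T: e_1·(1) + e_2·(-1) + e_3·(0) = 0
Solving this homogeneous linear system for the smallest-integer solution (first nonzero entry positive) gives (1, 1, -1).

(1, 1, -1)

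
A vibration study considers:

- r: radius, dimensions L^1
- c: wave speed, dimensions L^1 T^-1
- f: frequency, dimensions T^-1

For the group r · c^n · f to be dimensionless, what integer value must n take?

-1

Balance the L exponent: (1)·n from c, plus (1) + (0) = 1 from the rest, must sum to zero.
n + 1 = 0, so n = -1.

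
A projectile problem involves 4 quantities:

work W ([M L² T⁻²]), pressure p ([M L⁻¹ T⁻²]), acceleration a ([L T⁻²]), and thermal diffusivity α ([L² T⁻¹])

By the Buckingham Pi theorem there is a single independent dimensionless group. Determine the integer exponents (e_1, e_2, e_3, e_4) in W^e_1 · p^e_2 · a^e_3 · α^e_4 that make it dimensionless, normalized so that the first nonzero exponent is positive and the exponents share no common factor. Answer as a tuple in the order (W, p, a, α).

(1, -1, 1, -2)

M: e_1·(1) + e_2·(1) + e_3·(0) + e_4·(0) = 0
L: e_1·(2) + e_2·(-1) + e_3·(1) + e_4·(2) = 0
T: e_1·(-2) + e_2·(-2) + e_3·(-2) + e_4·(-1) = 0
Solving this homogeneous linear system for the smallest-integer solution (first nonzero entry positive) gives (1, -1, 1, -2).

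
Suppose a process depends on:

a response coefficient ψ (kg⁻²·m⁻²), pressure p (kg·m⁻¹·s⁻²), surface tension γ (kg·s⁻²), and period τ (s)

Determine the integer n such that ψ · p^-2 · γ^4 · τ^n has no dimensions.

Balance the T exponent: (1)·n from τ, plus (0) − 2·(-2) + 4·(-2) = -4 from the rest, must sum to zero.
n − 4 = 0, so n = 4.

4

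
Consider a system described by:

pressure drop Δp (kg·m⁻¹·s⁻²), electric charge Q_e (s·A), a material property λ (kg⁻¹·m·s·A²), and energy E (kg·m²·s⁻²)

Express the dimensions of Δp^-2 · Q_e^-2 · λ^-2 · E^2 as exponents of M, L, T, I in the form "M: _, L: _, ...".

Collect each base-dimension exponent across the product:
  M: −2·(1) − 2·(0) − 2·(-1) + 2·(1) = 2
  L: −2·(-1) − 2·(0) − 2·(1) + 2·(2) = 4
  T: −2·(-2) − 2·(1) − 2·(1) + 2·(-2) = -4
  I: −2·(0) − 2·(1) − 2·(2) + 2·(0) = -6
So the dimensions are [M² L⁴ T⁻⁴ I⁻⁶].

M: 2, L: 4, T: -4, I: -6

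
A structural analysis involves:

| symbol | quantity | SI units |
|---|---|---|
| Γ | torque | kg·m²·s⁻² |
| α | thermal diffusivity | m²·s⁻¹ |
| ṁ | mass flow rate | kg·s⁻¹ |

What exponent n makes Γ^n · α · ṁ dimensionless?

Balance the M exponent: (1)·n from Γ, plus (0) + (1) = 1 from the rest, must sum to zero.
n + 1 = 0, so n = -1.

-1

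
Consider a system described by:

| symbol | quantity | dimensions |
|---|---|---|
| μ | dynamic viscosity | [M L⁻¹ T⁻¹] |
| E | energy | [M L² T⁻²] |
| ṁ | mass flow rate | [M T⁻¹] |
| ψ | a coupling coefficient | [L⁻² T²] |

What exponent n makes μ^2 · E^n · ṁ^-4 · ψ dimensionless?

Balance the M exponent: (1)·n from E, plus 2·(1) − 4·(1) + (0) = -2 from the rest, must sum to zero.
n − 2 = 0, so n = 2.

2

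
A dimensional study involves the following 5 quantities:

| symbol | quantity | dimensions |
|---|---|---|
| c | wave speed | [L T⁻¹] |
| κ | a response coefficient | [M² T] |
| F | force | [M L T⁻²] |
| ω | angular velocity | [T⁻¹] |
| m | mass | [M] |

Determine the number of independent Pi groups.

2

There are 5 variables and 3 base dimensions (M, L, T).
The dimension matrix has rank 3.
Independent dimensionless groups: 5 − 3 = 2.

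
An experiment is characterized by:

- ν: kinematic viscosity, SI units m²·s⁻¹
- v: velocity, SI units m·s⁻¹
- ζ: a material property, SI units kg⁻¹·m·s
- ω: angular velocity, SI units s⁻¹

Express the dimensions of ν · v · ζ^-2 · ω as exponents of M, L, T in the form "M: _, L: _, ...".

M: 2, L: 1, T: -5

Collect each base-dimension exponent across the product:
  M: (0) + (0) − 2·(-1) + (0) = 2
  L: (2) + (1) − 2·(1) + (0) = 1
  T: (-1) + (-1) − 2·(1) + (-1) = -5
So the dimensions are [M² L T⁻⁵].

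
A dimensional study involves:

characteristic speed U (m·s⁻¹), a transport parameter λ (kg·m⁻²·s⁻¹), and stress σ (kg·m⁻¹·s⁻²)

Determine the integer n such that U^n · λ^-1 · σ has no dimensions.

Balance the L exponent: (1)·n from U, plus −(-2) + (-1) = 1 from the rest, must sum to zero.
n + 1 = 0, so n = -1.

-1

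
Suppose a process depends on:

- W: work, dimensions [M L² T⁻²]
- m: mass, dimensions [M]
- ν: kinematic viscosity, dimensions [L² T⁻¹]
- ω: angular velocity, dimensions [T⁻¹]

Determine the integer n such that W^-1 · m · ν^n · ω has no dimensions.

1

Balance the L exponent: (2)·n from ν, plus −(2) + (0) + (0) = -2 from the rest, must sum to zero.
2n − 2 = 0, so n = 1.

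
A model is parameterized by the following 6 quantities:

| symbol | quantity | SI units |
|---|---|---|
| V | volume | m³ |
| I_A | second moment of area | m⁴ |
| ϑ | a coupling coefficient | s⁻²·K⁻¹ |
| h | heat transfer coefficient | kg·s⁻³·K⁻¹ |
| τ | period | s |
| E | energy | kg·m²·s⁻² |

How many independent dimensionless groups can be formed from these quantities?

There are 6 variables and 4 base dimensions (M, L, T, Θ).
The dimension matrix has rank 4.
Independent dimensionless groups: 6 − 4 = 2.

2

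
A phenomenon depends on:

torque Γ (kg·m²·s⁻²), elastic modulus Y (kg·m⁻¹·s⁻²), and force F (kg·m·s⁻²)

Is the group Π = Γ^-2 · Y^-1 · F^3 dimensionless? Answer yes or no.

yes

Sum the exponent of each base dimension across the product:
  M: −2·[Γ]_M − [Y]_M + 3·[F]_M = −2·(1) − (1) + 3·(1) = 0
  L: −2·[Γ]_L − [Y]_L + 3·[F]_L = −2·(2) − (-1) + 3·(1) = 0
  T: −2·[Γ]_T − [Y]_T + 3·[F]_T = −2·(-2) − (-2) + 3·(-2) = 0
  Θ: −2·[Γ]_Θ − [Y]_Θ + 3·[F]_Θ = −2·(0) − (0) + 3·(0) = 0
All base exponents vanish — dimensionless.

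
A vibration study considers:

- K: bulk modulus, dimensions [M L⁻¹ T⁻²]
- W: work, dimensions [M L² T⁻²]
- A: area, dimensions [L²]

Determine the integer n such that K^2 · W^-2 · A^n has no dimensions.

3

Balance the L exponent: (2)·n from A, plus 2·(-1) − 2·(2) = -6 from the rest, must sum to zero.
2n − 6 = 0, so n = 3.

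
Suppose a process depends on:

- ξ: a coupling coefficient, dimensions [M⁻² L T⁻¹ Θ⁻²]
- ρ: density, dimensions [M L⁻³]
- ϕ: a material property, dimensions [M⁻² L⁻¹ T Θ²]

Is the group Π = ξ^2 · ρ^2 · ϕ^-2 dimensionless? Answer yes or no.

no

Sum the exponent of each base dimension across the product:
  M: 2·[ξ]_M + 2·[ρ]_M − 2·[ϕ]_M = 2·(-2) + 2·(1) − 2·(-2) = 2
  L: 2·[ξ]_L + 2·[ρ]_L − 2·[ϕ]_L = 2·(1) + 2·(-3) − 2·(-1) = -2
  T: 2·[ξ]_T + 2·[ρ]_T − 2·[ϕ]_T = 2·(-1) + 2·(0) − 2·(1) = -4
  Θ: 2·[ξ]_Θ + 2·[ρ]_Θ − 2·[ϕ]_Θ = 2·(-2) + 2·(0) − 2·(2) = -8
Net dimensions [M² L⁻² T⁻⁴ Θ⁻⁸] ≠ [1] — not dimensionless.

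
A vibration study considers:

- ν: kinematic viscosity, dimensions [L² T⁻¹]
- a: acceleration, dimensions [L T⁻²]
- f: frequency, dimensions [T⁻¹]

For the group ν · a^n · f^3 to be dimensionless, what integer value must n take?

Balance the L exponent: (1)·n from a, plus (2) + 3·(0) = 2 from the rest, must sum to zero.
n + 2 = 0, so n = -2.

-2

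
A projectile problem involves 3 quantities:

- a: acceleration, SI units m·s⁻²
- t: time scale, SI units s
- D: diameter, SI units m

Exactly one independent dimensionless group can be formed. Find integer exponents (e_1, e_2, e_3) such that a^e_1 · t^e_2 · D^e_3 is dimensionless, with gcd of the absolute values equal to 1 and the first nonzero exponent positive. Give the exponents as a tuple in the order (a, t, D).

L: e_1·(1) + e_2·(0) + e_3·(1) = 0
T: e_1·(-2) + e_2·(1) + e_3·(0) = 0
Solving this homogeneous linear system for the smallest-integer solution (first nonzero entry positive) gives (1, 2, -1).

(1, 2, -1)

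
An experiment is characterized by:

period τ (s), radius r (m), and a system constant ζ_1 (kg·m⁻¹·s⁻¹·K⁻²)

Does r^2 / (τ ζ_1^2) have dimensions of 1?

Sum the exponent of each base dimension across the product:
  M: −[τ]_M + 2·[r]_M − 2·[ζ_1]_M = −(0) + 2·(0) − 2·(1) = -2
  L: −[τ]_L + 2·[r]_L − 2·[ζ_1]_L = −(0) + 2·(1) − 2·(-1) = 4
  T: −[τ]_T + 2·[r]_T − 2·[ζ_1]_T = −(1) + 2·(0) − 2·(-1) = 1
  Θ: −[τ]_Θ + 2·[r]_Θ − 2·[ζ_1]_Θ = −(0) + 2·(0) − 2·(-2) = 4
Net dimensions [M⁻² L⁴ T Θ⁴] ≠ [1] — not dimensionless.

no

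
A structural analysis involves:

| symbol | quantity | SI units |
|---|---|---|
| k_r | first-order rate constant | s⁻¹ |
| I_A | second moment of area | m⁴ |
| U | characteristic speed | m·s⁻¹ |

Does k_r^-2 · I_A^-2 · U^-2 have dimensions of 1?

no

Sum the exponent of each base dimension across the product:
  L: −2·[k_r]_L − 2·[I_A]_L − 2·[U]_L = −2·(0) − 2·(4) − 2·(1) = -10
  T: −2·[k_r]_T − 2·[I_A]_T − 2·[U]_T = −2·(-1) − 2·(0) − 2·(-1) = 4
Net dimensions [L⁻¹⁰ T⁴] ≠ [1] — not dimensionless.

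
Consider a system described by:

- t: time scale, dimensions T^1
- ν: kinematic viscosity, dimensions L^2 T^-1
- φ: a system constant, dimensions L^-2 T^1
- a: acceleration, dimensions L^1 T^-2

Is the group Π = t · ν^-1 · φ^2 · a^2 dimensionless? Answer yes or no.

no

Sum the exponent of each base dimension across the product:
  L: [t]_L − [ν]_L + 2·[φ]_L + 2·[a]_L = (0) − (2) + 2·(-2) + 2·(1) = -4
  T: [t]_T − [ν]_T + 2·[φ]_T + 2·[a]_T = (1) − (-1) + 2·(1) + 2·(-2) = 0
Net dimensions [L⁻⁴] ≠ [1] — not dimensionless.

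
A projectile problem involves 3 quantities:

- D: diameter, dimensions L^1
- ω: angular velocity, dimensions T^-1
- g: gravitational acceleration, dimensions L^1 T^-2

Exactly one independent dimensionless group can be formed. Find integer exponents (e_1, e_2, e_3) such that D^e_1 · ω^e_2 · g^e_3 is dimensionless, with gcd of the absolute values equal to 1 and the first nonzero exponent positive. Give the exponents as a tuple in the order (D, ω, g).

(1, 2, -1)

L: e_1·(1) + e_2·(0) + e_3·(1) = 0
T: e_1·(0) + e_2·(-1) + e_3·(-2) = 0
Solving this homogeneous linear system for the smallest-integer solution (first nonzero entry positive) gives (1, 2, -1).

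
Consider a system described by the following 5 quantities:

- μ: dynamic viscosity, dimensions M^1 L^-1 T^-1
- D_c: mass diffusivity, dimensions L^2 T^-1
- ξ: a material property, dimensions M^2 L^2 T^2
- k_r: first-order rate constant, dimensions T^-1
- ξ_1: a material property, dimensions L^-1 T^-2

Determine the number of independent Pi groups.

There are 5 variables and 3 base dimensions (M, L, T).
The dimension matrix has rank 3.
Independent dimensionless groups: 5 − 3 = 2.

2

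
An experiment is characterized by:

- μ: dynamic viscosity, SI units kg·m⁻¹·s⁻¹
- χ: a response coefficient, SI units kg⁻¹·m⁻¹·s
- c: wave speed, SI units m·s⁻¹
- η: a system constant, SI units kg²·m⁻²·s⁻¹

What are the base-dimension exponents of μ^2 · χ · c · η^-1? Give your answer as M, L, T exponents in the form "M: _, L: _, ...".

Collect each base-dimension exponent across the product:
  M: 2·(1) + (-1) + (0) − (2) = -1
  L: 2·(-1) + (-1) + (1) − (-2) = 0
  T: 2·(-1) + (1) + (-1) − (-1) = -1
So the dimensions are [M⁻¹ T⁻¹].

M: -1, L: 0, T: -1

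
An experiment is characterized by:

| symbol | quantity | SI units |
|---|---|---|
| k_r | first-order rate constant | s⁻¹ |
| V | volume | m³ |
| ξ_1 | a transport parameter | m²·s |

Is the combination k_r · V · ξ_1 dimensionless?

Sum the exponent of each base dimension across the product:
  L: [k_r]_L + [V]_L + [ξ_1]_L = (0) + (3) + (2) = 5
  T: [k_r]_T + [V]_T + [ξ_1]_T = (-1) + (0) + (1) = 0
Net dimensions [L⁵] ≠ [1] — not dimensionless.

no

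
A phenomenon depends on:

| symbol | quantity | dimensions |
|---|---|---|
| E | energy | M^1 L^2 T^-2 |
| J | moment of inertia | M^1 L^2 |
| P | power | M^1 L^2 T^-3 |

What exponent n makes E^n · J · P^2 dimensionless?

-3

Balance the M exponent: (1)·n from E, plus (1) + 2·(1) = 3 from the rest, must sum to zero.
n + 3 = 0, so n = -3.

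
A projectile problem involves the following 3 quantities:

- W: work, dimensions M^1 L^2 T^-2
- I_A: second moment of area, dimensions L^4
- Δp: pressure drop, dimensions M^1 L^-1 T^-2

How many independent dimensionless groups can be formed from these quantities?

1

There are 3 variables and 3 base dimensions (M, L, T).
The dimension matrix has rank 2 (less than 3: the dimension vectors are linearly dependent).
Independent dimensionless groups: 3 − 2 = 1.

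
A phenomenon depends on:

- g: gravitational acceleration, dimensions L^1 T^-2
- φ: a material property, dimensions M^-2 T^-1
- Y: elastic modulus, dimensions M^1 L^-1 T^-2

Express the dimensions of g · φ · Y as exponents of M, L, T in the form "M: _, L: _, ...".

Collect each base-dimension exponent across the product:
  M: (0) + (-2) + (1) = -1
  L: (1) + (0) + (-1) = 0
  T: (-2) + (-1) + (-2) = -5
So the dimensions are [M⁻¹ T⁻⁵].

M: -1, L: 0, T: -5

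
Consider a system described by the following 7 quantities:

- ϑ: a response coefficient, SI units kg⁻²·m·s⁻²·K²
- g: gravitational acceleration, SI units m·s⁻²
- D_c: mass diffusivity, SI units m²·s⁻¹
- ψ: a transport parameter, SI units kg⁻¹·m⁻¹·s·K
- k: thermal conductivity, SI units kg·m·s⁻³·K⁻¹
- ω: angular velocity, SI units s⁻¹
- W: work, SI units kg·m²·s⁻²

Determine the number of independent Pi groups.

3

There are 7 variables and 4 base dimensions (M, L, T, Θ).
The dimension matrix has rank 4.
Independent dimensionless groups: 7 − 4 = 3.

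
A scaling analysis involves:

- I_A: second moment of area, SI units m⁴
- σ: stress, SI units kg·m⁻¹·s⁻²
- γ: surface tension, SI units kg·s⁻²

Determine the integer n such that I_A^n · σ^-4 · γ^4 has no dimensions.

Balance the L exponent: (4)·n from I_A, plus −4·(-1) + 4·(0) = 4 from the rest, must sum to zero.
4n + 4 = 0, so n = -1.

-1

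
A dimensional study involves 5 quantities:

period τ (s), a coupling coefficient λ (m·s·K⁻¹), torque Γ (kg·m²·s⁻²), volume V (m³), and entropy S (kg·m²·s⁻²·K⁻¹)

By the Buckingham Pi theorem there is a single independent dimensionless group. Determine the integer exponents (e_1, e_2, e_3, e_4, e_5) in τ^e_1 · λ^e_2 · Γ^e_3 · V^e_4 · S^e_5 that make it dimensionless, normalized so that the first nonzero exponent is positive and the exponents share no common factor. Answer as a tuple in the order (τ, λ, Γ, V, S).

M: e_1·(0) + e_2·(0) + e_3·(1) + e_4·(0) + e_5·(1) = 0
L: e_1·(0) + e_2·(1) + e_3·(2) + e_4·(3) + e_5·(2) = 0
T: e_1·(1) + e_2·(1) + e_3·(-2) + e_4·(0) + e_5·(-2) = 0
Θ: e_1·(0) + e_2·(-1) + e_3·(0) + e_4·(0) + e_5·(-1) = 0
Solving this homogeneous linear system for the smallest-integer solution (first nonzero entry positive) gives (3, -3, -3, 1, 3).

(3, -3, -3, 1, 3)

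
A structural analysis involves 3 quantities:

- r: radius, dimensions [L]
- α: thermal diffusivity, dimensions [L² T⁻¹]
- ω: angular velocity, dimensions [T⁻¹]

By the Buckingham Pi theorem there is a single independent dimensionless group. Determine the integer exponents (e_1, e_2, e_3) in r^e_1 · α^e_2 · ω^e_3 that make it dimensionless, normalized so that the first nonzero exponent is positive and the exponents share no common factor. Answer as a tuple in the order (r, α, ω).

(2, -1, 1)

L: e_1·(1) + e_2·(2) + e_3·(0) = 0
T: e_1·(0) + e_2·(-1) + e_3·(-1) = 0
Solving this homogeneous linear system for the smallest-integer solution (first nonzero entry positive) gives (2, -1, 1).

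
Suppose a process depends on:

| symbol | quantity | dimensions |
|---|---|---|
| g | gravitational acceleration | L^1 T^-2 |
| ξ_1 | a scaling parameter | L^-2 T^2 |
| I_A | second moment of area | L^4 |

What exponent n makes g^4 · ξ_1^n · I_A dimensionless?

4

Balance the L exponent: (-2)·n from ξ_1, plus 4·(1) + (4) = 8 from the rest, must sum to zero.
-2n + 8 = 0, so n = 4.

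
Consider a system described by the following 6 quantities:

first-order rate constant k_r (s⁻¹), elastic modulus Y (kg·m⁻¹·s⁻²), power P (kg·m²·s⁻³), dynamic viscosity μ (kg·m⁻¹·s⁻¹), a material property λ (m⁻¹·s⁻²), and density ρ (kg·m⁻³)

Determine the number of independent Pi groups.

There are 6 variables and 3 base dimensions (M, L, T).
The dimension matrix has rank 3.
Independent dimensionless groups: 6 − 3 = 3.

3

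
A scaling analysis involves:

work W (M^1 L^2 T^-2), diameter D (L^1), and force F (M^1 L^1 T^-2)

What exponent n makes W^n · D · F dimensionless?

Balance the M exponent: (1)·n from W, plus (0) + (1) = 1 from the rest, must sum to zero.
n + 1 = 0, so n = -1.

-1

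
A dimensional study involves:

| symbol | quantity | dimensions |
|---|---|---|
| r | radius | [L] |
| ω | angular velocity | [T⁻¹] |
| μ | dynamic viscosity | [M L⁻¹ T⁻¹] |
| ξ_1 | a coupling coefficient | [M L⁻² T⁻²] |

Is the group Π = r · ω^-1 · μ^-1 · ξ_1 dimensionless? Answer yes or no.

Sum the exponent of each base dimension across the product:
  M: [r]_M − [ω]_M − [μ]_M + [ξ_1]_M = (0) − (0) − (1) + (1) = 0
  L: [r]_L − [ω]_L − [μ]_L + [ξ_1]_L = (1) − (0) − (-1) + (-2) = 0
  T: [r]_T − [ω]_T − [μ]_T + [ξ_1]_T = (0) − (-1) − (-1) + (-2) = 0
All base exponents vanish — dimensionless.

yes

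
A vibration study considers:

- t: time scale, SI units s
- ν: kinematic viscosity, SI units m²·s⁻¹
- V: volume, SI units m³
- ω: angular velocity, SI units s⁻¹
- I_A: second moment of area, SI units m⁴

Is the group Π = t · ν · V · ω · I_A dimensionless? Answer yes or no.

Sum the exponent of each base dimension across the product:
  L: [t]_L + [ν]_L + [V]_L + [ω]_L + [I_A]_L = (0) + (2) + (3) + (0) + (4) = 9
  T: [t]_T + [ν]_T + [V]_T + [ω]_T + [I_A]_T = (1) + (-1) + (0) + (-1) + (0) = -1
Net dimensions [L⁹ T⁻¹] ≠ [1] — not dimensionless.

no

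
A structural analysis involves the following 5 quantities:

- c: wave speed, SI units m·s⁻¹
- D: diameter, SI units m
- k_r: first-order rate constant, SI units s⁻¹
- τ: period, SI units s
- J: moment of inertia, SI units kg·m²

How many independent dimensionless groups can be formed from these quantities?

There are 5 variables and 3 base dimensions (M, L, T).
The dimension matrix has rank 3.
Independent dimensionless groups: 5 − 3 = 2.

2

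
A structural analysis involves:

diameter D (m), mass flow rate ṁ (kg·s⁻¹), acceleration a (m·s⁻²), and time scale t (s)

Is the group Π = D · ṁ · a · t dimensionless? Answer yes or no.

Sum the exponent of each base dimension across the product:
  M: [D]_M + [ṁ]_M + [a]_M + [t]_M = (0) + (1) + (0) + (0) = 1
  L: [D]_L + [ṁ]_L + [a]_L + [t]_L = (1) + (0) + (1) + (0) = 2
  T: [D]_T + [ṁ]_T + [a]_T + [t]_T = (0) + (-1) + (-2) + (1) = -2
Net dimensions [M L² T⁻²] ≠ [1] — not dimensionless.

no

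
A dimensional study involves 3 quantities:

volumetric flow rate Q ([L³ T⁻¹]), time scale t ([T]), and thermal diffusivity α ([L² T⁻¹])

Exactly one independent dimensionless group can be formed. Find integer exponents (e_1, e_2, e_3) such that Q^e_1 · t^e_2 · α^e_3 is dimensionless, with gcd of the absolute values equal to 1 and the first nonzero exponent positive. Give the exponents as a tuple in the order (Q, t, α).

(2, -1, -3)

L: e_1·(3) + e_2·(0) + e_3·(2) = 0
T: e_1·(-1) + e_2·(1) + e_3·(-1) = 0
Solving this homogeneous linear system for the smallest-integer solution (first nonzero entry positive) gives (2, -1, -3).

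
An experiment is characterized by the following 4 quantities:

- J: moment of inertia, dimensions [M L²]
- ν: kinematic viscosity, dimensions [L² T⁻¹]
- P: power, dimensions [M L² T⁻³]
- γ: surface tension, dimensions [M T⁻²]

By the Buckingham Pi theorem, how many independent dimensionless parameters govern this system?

There are 4 variables and 3 base dimensions (M, L, T).
The dimension matrix has rank 3.
Independent dimensionless groups: 4 − 3 = 1.

1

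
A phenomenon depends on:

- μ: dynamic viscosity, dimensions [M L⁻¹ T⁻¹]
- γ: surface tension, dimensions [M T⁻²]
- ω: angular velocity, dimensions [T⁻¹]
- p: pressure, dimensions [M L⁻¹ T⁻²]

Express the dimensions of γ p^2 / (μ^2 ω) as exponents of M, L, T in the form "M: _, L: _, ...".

Collect each base-dimension exponent across the product:
  M: −2·(1) + (1) − (0) + 2·(1) = 1
  L: −2·(-1) + (0) − (0) + 2·(-1) = 0
  T: −2·(-1) + (-2) − (-1) + 2·(-2) = -3
So the dimensions are [M T⁻³].

M: 1, L: 0, T: -3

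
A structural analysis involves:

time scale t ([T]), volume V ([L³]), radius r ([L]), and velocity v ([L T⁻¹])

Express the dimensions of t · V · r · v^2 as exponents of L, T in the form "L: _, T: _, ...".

Collect each base-dimension exponent across the product:
  L: (0) + (3) + (1) + 2·(1) = 6
  T: (1) + (0) + (0) + 2·(-1) = -1
So the dimensions are [L⁶ T⁻¹].

L: 6, T: -1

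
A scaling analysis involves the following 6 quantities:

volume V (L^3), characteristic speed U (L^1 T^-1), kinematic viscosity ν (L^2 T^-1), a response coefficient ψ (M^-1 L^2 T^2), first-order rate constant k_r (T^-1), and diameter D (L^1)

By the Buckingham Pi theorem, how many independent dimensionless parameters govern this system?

There are 6 variables and 3 base dimensions (M, L, T).
The dimension matrix has rank 3.
Independent dimensionless groups: 6 − 3 = 3.

3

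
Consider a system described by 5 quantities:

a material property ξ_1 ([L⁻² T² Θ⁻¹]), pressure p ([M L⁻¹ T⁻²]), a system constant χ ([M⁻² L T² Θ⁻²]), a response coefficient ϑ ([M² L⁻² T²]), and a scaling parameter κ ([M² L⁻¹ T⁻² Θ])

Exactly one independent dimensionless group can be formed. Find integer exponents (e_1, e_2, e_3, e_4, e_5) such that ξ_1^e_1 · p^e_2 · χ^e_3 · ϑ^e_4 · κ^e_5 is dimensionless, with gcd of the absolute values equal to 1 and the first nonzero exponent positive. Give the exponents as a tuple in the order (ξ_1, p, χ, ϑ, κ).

M: e_1·(0) + e_2·(1) + e_3·(-2) + e_4·(2) + e_5·(2) = 0
L: e_1·(-2) + e_2·(-1) + e_3·(1) + e_4·(-2) + e_5·(-1) = 0
T: e_1·(2) + e_2·(-2) + e_3·(2) + e_4·(2) + e_5·(-2) = 0
Θ: e_1·(-1) + e_2·(0) + e_3·(-2) + e_4·(0) + e_5·(1) = 0
Solving this homogeneous linear system for the smallest-integer solution (first nonzero entry positive) gives (1, -2, 1, -1, 3).

(1, -2, 1, -1, 3)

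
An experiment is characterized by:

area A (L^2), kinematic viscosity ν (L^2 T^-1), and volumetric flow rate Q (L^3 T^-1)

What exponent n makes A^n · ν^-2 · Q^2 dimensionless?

-1

Balance the L exponent: (2)·n from A, plus −2·(2) + 2·(3) = 2 from the rest, must sum to zero.
2n + 2 = 0, so n = -1.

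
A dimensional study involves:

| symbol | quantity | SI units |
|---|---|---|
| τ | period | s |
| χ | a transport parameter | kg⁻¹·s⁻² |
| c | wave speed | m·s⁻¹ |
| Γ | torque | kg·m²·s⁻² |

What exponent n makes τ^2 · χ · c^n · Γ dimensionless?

-2

Balance the L exponent: (1)·n from c, plus 2·(0) + (0) + (2) = 2 from the rest, must sum to zero.
n + 2 = 0, so n = -2.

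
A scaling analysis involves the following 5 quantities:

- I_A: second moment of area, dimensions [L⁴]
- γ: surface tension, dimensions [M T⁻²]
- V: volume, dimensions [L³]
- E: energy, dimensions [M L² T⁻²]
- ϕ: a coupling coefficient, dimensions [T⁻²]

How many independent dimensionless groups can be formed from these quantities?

2

There are 5 variables and 3 base dimensions (M, L, T).
The dimension matrix has rank 3.
Independent dimensionless groups: 5 − 3 = 2.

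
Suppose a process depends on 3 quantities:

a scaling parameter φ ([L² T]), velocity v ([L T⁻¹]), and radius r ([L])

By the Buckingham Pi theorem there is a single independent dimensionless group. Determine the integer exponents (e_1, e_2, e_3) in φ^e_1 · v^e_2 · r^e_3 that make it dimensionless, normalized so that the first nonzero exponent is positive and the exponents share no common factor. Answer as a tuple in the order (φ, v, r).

L: e_1·(2) + e_2·(1) + e_3·(1) = 0
T: e_1·(1) + e_2·(-1) + e_3·(0) = 0
Solving this homogeneous linear system for the smallest-integer solution (first nonzero entry positive) gives (1, 1, -3).

(1, 1, -3)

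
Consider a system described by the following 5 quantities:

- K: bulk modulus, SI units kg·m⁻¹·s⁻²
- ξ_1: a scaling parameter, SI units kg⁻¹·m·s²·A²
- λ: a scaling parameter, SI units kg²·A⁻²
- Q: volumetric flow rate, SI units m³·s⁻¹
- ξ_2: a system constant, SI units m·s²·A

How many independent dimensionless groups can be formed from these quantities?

1

There are 5 variables and 4 base dimensions (M, L, T, I).
The dimension matrix has rank 4.
Independent dimensionless groups: 5 − 4 = 1.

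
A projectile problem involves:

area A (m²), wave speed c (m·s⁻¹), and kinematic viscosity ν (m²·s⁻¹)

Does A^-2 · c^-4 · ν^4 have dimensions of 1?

Sum the exponent of each base dimension across the product:
  L: −2·[A]_L − 4·[c]_L + 4·[ν]_L = −2·(2) − 4·(1) + 4·(2) = 0
  T: −2·[A]_T − 4·[c]_T + 4·[ν]_T = −2·(0) − 4·(-1) + 4·(-1) = 0
All base exponents vanish — dimensionless.

yes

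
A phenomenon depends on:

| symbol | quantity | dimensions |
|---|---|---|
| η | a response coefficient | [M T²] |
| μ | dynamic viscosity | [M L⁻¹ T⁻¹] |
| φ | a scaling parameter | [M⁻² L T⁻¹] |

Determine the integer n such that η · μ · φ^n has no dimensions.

1

Balance the M exponent: (-2)·n from φ, plus (1) + (1) = 2 from the rest, must sum to zero.
-2n + 2 = 0, so n = 1.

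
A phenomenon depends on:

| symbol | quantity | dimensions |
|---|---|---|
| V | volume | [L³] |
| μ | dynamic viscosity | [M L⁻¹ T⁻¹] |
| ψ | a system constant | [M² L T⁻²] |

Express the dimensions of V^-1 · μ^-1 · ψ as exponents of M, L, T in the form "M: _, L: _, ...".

Collect each base-dimension exponent across the product:
  M: −(0) − (1) + (2) = 1
  L: −(3) − (-1) + (1) = -1
  T: −(0) − (-1) + (-2) = -1
So the dimensions are [M L⁻¹ T⁻¹].

M: 1, L: -1, T: -1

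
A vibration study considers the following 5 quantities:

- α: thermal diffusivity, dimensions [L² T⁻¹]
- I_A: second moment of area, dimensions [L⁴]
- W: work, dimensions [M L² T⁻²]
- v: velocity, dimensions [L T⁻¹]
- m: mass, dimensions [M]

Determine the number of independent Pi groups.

There are 5 variables and 3 base dimensions (M, L, T).
The dimension matrix has rank 3.
Independent dimensionless groups: 5 − 3 = 2.

2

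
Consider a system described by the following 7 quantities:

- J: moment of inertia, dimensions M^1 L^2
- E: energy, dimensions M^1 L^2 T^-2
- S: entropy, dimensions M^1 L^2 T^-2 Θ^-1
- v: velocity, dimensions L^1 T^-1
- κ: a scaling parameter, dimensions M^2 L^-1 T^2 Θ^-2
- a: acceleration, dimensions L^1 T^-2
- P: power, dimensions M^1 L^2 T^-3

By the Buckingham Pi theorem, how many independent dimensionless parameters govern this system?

There are 7 variables and 4 base dimensions (M, L, T, Θ).
The dimension matrix has rank 4.
Independent dimensionless groups: 7 − 4 = 3.

3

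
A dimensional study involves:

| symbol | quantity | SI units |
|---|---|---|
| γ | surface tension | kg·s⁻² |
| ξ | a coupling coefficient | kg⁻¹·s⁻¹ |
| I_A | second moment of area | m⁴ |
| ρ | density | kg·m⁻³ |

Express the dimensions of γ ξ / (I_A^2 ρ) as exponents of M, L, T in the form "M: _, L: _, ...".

M: -1, L: -5, T: -3

Collect each base-dimension exponent across the product:
  M: (1) + (-1) − 2·(0) − (1) = -1
  L: (0) + (0) − 2·(4) − (-3) = -5
  T: (-2) + (-1) − 2·(0) − (0) = -3
So the dimensions are [M⁻¹ L⁻⁵ T⁻³].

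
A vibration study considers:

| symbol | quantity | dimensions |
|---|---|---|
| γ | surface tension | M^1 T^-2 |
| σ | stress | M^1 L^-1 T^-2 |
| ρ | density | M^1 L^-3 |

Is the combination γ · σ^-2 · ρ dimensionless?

Sum the exponent of each base dimension across the product:
  M: [γ]_M − 2·[σ]_M + [ρ]_M = (1) − 2·(1) + (1) = 0
  L: [γ]_L − 2·[σ]_L + [ρ]_L = (0) − 2·(-1) + (-3) = -1
  T: [γ]_T − 2·[σ]_T + [ρ]_T = (-2) − 2·(-2) + (0) = 2
Net dimensions [L⁻¹ T²] ≠ [1] — not dimensionless.

no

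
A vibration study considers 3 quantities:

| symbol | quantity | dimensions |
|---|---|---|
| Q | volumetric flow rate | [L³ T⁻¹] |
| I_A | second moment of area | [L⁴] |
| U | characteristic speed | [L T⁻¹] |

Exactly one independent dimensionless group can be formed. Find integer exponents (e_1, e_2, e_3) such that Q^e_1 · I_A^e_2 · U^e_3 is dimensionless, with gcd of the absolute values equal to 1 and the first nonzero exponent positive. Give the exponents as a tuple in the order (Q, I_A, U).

L: e_1·(3) + e_2·(4) + e_3·(1) = 0
T: e_1·(-1) + e_2·(0) + e_3·(-1) = 0
Solving this homogeneous linear system for the smallest-integer solution (first nonzero entry positive) gives (2, -1, -2).

(2, -1, -2)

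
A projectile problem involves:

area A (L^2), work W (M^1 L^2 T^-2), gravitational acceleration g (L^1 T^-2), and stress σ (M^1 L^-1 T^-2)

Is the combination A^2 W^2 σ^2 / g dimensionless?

Sum the exponent of each base dimension across the product:
  M: 2·[A]_M + 2·[W]_M − [g]_M + 2·[σ]_M = 2·(0) + 2·(1) − (0) + 2·(1) = 4
  L: 2·[A]_L + 2·[W]_L − [g]_L + 2·[σ]_L = 2·(2) + 2·(2) − (1) + 2·(-1) = 5
  T: 2·[A]_T + 2·[W]_T − [g]_T + 2·[σ]_T = 2·(0) + 2·(-2) − (-2) + 2·(-2) = -6
Net dimensions [M⁴ L⁵ T⁻⁶] ≠ [1] — not dimensionless.

no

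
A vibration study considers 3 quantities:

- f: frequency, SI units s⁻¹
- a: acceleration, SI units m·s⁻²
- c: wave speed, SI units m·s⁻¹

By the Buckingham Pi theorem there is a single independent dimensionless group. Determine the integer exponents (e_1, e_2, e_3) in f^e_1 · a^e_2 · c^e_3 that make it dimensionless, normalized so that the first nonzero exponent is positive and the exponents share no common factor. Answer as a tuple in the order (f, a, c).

L: e_1·(0) + e_2·(1) + e_3·(1) = 0
T: e_1·(-1) + e_2·(-2) + e_3·(-1) = 0
Solving this homogeneous linear system for the smallest-integer solution (first nonzero entry positive) gives (1, -1, 1).

(1, -1, 1)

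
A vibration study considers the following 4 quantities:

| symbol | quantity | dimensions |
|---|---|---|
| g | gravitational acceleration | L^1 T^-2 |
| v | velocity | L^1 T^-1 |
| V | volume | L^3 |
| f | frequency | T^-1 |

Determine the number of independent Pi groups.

2

There are 4 variables and 2 base dimensions (L, T).
The dimension matrix has rank 2.
Independent dimensionless groups: 4 − 2 = 2.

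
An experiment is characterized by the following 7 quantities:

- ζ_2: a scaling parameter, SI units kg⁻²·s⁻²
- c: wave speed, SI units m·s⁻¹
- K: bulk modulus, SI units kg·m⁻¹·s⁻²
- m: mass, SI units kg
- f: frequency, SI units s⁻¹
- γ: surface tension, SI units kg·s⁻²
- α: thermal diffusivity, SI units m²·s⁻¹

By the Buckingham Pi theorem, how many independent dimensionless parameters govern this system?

4

There are 7 variables and 3 base dimensions (M, L, T).
The dimension matrix has rank 3.
Independent dimensionless groups: 7 − 3 = 4.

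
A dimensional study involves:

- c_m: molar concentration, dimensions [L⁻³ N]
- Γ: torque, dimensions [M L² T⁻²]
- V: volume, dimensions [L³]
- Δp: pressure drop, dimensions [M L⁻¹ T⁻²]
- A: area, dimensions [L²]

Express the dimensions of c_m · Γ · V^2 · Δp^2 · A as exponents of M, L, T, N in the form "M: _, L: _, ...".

M: 3, L: 5, T: -6, N: 1

Collect each base-dimension exponent across the product:
  M: (0) + (1) + 2·(0) + 2·(1) + (0) = 3
  L: (-3) + (2) + 2·(3) + 2·(-1) + (2) = 5
  T: (0) + (-2) + 2·(0) + 2·(-2) + (0) = -6
  N: (1) + (0) + 2·(0) + 2·(0) + (0) = 1
So the dimensions are [M³ L⁵ T⁻⁶ N].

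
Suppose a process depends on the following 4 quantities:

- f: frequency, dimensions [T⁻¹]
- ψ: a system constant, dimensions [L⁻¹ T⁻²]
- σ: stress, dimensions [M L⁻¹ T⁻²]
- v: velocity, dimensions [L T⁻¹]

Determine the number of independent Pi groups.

1

There are 4 variables and 3 base dimensions (M, L, T).
The dimension matrix has rank 3.
Independent dimensionless groups: 4 − 3 = 1.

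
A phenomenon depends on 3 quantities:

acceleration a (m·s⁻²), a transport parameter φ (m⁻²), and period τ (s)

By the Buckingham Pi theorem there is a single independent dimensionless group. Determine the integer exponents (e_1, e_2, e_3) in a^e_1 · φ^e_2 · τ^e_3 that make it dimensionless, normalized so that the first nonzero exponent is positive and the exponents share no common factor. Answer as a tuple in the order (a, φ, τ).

(2, 1, 4)

L: e_1·(1) + e_2·(-2) + e_3·(0) = 0
T: e_1·(-2) + e_2·(0) + e_3·(1) = 0
Solving this homogeneous linear system for the smallest-integer solution (first nonzero entry positive) gives (2, 1, 4).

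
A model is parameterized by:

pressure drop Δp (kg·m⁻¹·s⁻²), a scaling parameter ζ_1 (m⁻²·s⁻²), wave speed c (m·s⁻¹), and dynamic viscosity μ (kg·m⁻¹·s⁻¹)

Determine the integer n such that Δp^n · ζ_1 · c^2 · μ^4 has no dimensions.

Balance the M exponent: (1)·n from Δp, plus (0) + 2·(0) + 4·(1) = 4 from the rest, must sum to zero.
n + 4 = 0, so n = -4.

-4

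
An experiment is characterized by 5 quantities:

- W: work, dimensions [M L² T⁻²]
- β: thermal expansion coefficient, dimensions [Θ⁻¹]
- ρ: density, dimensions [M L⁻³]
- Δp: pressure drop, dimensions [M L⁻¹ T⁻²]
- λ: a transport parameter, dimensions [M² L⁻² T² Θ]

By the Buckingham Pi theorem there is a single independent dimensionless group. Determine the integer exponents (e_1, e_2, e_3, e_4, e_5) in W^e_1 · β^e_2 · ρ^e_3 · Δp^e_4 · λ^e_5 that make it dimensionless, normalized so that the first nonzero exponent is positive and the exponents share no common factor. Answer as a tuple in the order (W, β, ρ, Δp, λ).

M: e_1·(1) + e_2·(0) + e_3·(1) + e_4·(1) + e_5·(2) = 0
L: e_1·(2) + e_2·(0) + e_3·(-3) + e_4·(-1) + e_5·(-2) = 0
T: e_1·(-2) + e_2·(0) + e_3·(0) + e_4·(-2) + e_5·(2) = 0
Θ: e_1·(0) + e_2·(-1) + e_3·(0) + e_4·(0) + e_5·(1) = 0
Solving this homogeneous linear system for the smallest-integer solution (first nonzero entry positive) gives (2, -1, 3, -3, -1).

(2, -1, 3, -3, -1)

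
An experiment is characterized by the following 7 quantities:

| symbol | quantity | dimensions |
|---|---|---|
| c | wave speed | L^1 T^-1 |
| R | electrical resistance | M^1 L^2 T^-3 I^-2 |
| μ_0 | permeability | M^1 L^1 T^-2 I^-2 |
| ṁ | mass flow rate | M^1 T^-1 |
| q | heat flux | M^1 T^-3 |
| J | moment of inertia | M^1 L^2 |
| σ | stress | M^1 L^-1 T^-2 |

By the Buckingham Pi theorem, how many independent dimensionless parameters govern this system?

There are 7 variables and 4 base dimensions (M, L, T, I).
The dimension matrix has rank 4.
Independent dimensionless groups: 7 − 4 = 3.

3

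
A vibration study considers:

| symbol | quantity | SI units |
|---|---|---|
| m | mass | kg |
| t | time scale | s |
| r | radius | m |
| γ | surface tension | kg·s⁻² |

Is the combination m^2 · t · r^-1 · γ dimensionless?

Sum the exponent of each base dimension across the product:
  M: 2·[m]_M + [t]_M − [r]_M + [γ]_M = 2·(1) + (0) − (0) + (1) = 3
  L: 2·[m]_L + [t]_L − [r]_L + [γ]_L = 2·(0) + (0) − (1) + (0) = -1
  T: 2·[m]_T + [t]_T − [r]_T + [γ]_T = 2·(0) + (1) − (0) + (-2) = -1
Net dimensions [M³ L⁻¹ T⁻¹] ≠ [1] — not dimensionless.

no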